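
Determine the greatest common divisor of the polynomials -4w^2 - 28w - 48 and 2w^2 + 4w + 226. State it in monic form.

Repeated division with remainder:
  -4w^2 - 28w - 48 = (-2)(2w^2 + 4w + 226) + (-20w + 404)
  2w^2 + 4w + 226 = (-(1/10)w - 111/50)(-20w + 404) + (28072/25)
  -20w + 404 = (-(125/7018)w + 2525/7018)(28072/25) + (0)
The last nonzero remainder is the constant 28072/25, so the polynomials are coprime and gcd = 1.

1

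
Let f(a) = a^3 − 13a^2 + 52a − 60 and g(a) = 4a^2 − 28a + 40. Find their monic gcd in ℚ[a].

a^2 − 7a + 10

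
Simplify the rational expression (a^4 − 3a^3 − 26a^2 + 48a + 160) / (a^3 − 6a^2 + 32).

(a^2 − a − 20)/(a − 4)

Apply the Euclidean algorithm:
  a^4 − 3a^3 − 26a^2 + 48a + 160 = (a + 3)(a^3 − 6a^2 + 32) + (−8a^2 + 16a + 64)
  a^3 − 6a^2 + 32 = (−(1/8)a + 1/2)(−8a^2 + 16a + 64) + (0)
Last nonzero remainder: −8a^2 + 16a + 64. Dividing through by −8 gives the monic gcd a^2 − 2a − 8.
Cancel a^2 − 2a − 8 from numerator and denominator to get the reduced form.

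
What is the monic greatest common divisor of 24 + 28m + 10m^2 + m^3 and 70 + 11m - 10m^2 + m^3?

2 + m

Repeated division with remainder:
  m^3 + 10m^2 + 28m + 24 = (m^3 - 10m^2 + 11m + 70) + (20m^2 + 17m - 46)
  m^3 - 10m^2 + 11m + 70 = ((1/20)m - 217/400)(20m^2 + 17m - 46) + ((9009/400)m + 9009/200)
  20m^2 + 17m - 46 = ((8000/9009)m - 9200/9009)((9009/400)m + 9009/200) + (0)
Last nonzero remainder: (9009/400)m + 9009/200. Dividing through by 9009/400 gives the monic gcd m + 2.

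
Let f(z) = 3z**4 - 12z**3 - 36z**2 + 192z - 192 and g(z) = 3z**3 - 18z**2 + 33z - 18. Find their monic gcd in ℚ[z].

By polynomial division,
  3z**4 - 12z**3 - 36z**2 + 192z - 192 = (z + 2)(3z**3 - 18z**2 + 33z - 18) + (-33z**2 + 144z - 156)
  3z**3 - 18z**2 + 33z - 18 = (-(1/11)z + 18/121)(-33z**2 + 144z - 156) + (-(315/121)z + 630/121)
  -33z**2 + 144z - 156 = ((1331/105)z - 3146/105)(-(315/121)z + 630/121) + (0)
Last nonzero remainder: -(315/121)z + 630/121. Dividing through by -315/121 gives the monic gcd z - 2.

z - 2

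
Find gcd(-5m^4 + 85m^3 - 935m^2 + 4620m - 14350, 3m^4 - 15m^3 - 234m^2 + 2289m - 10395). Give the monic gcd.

By polynomial division,
  -5m^4 + 85m^3 - 935m^2 + 4620m - 14350 = (-5/3)(3m^4 - 15m^3 - 234m^2 + 2289m - 10395) + (60m^3 - 1325m^2 + 8435m - 31675)
  3m^4 - 15m^3 - 234m^2 + 2289m - 10395 = ((1/20)m + 41/48)(60m^3 - 1325m^2 + 8435m - 31675) + ((22849/48)m^2 - (159943/48)m + 799715/48)
  60m^3 - 1325m^2 + 8435m - 31675 = ((2880/22849)m - 43440/22849)((22849/48)m^2 - (159943/48)m + 799715/48) + (0)
Last nonzero remainder: (22849/48)m^2 - (159943/48)m + 799715/48. Dividing through by 22849/48 gives the monic gcd m^2 - 7m + 35.

m^2 - 7m + 35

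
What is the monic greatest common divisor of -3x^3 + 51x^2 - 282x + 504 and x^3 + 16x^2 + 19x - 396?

x - 4

Euclidean algorithm in ℚ[x]:
  -3x^3 + 51x^2 - 282x + 504 = (-3)(x^3 + 16x^2 + 19x - 396) + (99x^2 - 225x - 684)
  x^3 + 16x^2 + 19x - 396 = ((1/99)x + 67/363)(99x^2 - 225x - 684) + ((8160/121)x - 32640/121)
  99x^2 - 225x - 684 = ((3993/2720)x + 6897/2720)((8160/121)x - 32640/121) + (0)
Last nonzero remainder: (8160/121)x - 32640/121. Dividing through by 8160/121 gives the monic gcd x - 4.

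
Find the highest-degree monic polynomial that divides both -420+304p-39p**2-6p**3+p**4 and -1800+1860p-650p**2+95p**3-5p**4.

By polynomial division,
  p**4-6p**3-39p**2+304p-420 = (-1/5)(-5p**4+95p**3-650p**2+1860p-1800) + (13p**3-169p**2+676p-780)
  -5p**4+95p**3-650p**2+1860p-1800 = (-(5/13)p+30/13)(13p**3-169p**2+676p-780) + (0)
Last nonzero remainder: 13p**3-169p**2+676p-780. Dividing through by 13 gives the monic gcd p**3-13p**2+52p-60.

-60+52p-13p**2+p**3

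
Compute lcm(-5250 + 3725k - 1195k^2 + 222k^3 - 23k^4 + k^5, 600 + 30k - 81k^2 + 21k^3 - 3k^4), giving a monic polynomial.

Repeated division with remainder:
  k^5 - 23k^4 + 222k^3 - 1195k^2 + 3725k - 5250 = (-(1/3)k + 16/3)(-3k^4 + 21k^3 - 81k^2 + 30k + 600) + (83k^3 - 753k^2 + 3765k - 8450)
  -3k^4 + 21k^3 - 81k^2 + 30k + 600 = (-(3/83)k - 516/6889)(83k^3 - 753k^2 + 3765k - 8450) + (-(9072/6889)k^2 + (45360/6889)k - 226800/6889)
  83k^3 - 753k^2 + 3765k - 8450 = (-(571787/9072)k + 1164241/4536)(-(9072/6889)k^2 + (45360/6889)k - 226800/6889) + (0)
Last nonzero remainder: -(9072/6889)k^2 + (45360/6889)k - 226800/6889. Dividing through by -9072/6889 gives the monic gcd k^2 - 5k + 25.
Then lcm(f, g) = f·g / gcd(f, g); expanding and making the result monic gives the answer.

42000 - 19300k - 3140k^2 + 4339k^3 - 1455k^4 + 260k^5 - 25k^6 + k^7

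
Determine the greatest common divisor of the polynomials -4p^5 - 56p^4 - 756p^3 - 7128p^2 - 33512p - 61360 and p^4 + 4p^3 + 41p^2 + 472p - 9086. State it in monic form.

p^2 + 118

Apply the Euclidean algorithm:
  -4p^5 - 56p^4 - 756p^3 - 7128p^2 - 33512p - 61360 = (-4p - 40)(p^4 + 4p^3 + 41p^2 + 472p - 9086) + (-432p^3 - 3600p^2 - 50976p - 424800)
  p^4 + 4p^3 + 41p^2 + 472p - 9086 = (-(1/432)p + 13/1296)(-432p^3 - 3600p^2 - 50976p - 424800) + (-(368/9)p^2 - 43424/9)
  -432p^3 - 3600p^2 - 50976p - 424800 = ((243/23)p + 2025/23)(-(368/9)p^2 - 43424/9) + (0)
Last nonzero remainder: -(368/9)p^2 - 43424/9. Dividing through by -368/9 gives the monic gcd p^2 + 118.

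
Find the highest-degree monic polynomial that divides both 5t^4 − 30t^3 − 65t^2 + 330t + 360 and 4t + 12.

t + 3

Apply the Euclidean algorithm:
  5t^4 − 30t^3 − 65t^2 + 330t + 360 = ((5/4)t^3 − (45/4)t^2 + (35/2)t + 30)(4t + 12) + (0)
Last nonzero remainder: 4t + 12. Dividing through by 4 gives the monic gcd t + 3.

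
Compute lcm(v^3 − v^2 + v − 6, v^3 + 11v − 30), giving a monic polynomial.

v^5 + v^4 + 14v^3 − 19v^2 + 3v − 90

Euclidean algorithm in ℚ[v]:
  v^3 − v^2 + v − 6 = (v^3 + 11v − 30) + (−v^2 − 10v + 24)
  v^3 + 11v − 30 = (−v + 10)(−v^2 − 10v + 24) + (135v − 270)
  −v^2 − 10v + 24 = (−(1/135)v − 4/45)(135v − 270) + (0)
Last nonzero remainder: 135v − 270. Dividing through by 135 gives the monic gcd v − 2.
Then lcm(f, g) = f·g / gcd(f, g); expanding and making the result monic gives the answer.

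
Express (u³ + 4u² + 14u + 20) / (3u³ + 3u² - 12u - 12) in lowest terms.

Repeated division with remainder:
  u³ + 4u² + 14u + 20 = (1/3)(3u³ + 3u² - 12u - 12) + (3u² + 18u + 24)
  3u³ + 3u² - 12u - 12 = (u - 5)(3u² + 18u + 24) + (54u + 108)
  3u² + 18u + 24 = ((1/18)u + 2/9)(54u + 108) + (0)
Last nonzero remainder: 54u + 108. Dividing through by 54 gives the monic gcd u + 2.
Cancel u + 2 from numerator and denominator to get the reduced form.

(u² + 2u + 10)/(3u² - 3u - 6)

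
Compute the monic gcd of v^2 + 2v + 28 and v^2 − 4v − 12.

1

Apply the Euclidean algorithm:
  v^2 + 2v + 28 = (v^2 − 4v − 12) + (6v + 40)
  v^2 − 4v − 12 = ((1/6)v − 16/9)(6v + 40) + (532/9)
  6v + 40 = ((27/266)v + 90/133)(532/9) + (0)
The last nonzero remainder is the constant 532/9, so the polynomials are coprime and gcd = 1.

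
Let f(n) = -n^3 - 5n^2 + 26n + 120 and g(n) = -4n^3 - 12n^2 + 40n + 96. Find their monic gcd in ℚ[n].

n + 4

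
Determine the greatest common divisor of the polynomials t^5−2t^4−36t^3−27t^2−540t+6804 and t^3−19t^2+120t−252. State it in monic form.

t^2−12t+36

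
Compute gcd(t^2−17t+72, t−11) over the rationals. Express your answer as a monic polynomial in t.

1

Euclidean algorithm in ℚ[t]:
  t^2−17t+72 = (t−6)(t−11) + (6)
  t−11 = ((1/6)t−11/6)(6) + (0)
The last nonzero remainder is the constant 6, so the polynomials are coprime and gcd = 1.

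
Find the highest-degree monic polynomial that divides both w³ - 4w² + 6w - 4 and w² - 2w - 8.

By polynomial division,
  w³ - 4w² + 6w - 4 = (w - 2)(w² - 2w - 8) + (10w - 20)
  w² - 2w - 8 = ((1/10)w)(10w - 20) + (-8)
  10w - 20 = (-(5/4)w + 5/2)(-8) + (0)
The last nonzero remainder is the constant -8, so the polynomials are coprime and gcd = 1.

1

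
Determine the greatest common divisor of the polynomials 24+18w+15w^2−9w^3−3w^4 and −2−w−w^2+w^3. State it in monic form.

Apply the Euclidean algorithm:
  −3w^4−9w^3+15w^2+18w+24 = (−3w−12)(w^3−w^2−w−2) + (0)
The last nonzero remainder w^3−w^2−w−2 is already monic.

−2−w−w^2+w^3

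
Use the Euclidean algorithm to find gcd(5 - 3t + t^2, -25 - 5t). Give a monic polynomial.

Apply the Euclidean algorithm:
  t^2 - 3t + 5 = (-(1/5)t + 8/5)(-5t - 25) + (45)
  -5t - 25 = (-(1/9)t - 5/9)(45) + (0)
The last nonzero remainder is the constant 45, so the polynomials are coprime and gcd = 1.

1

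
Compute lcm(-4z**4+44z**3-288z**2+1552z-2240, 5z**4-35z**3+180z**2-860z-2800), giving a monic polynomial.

z**5-9z**4+50z**3-244z**2-216z+1120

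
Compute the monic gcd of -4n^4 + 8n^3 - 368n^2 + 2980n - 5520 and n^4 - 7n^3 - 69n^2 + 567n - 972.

Repeated division with remainder:
  -4n^4 + 8n^3 - 368n^2 + 2980n - 5520 = (-4)(n^4 - 7n^3 - 69n^2 + 567n - 972) + (-20n^3 - 644n^2 + 5248n - 9408)
  n^4 - 7n^3 - 69n^2 + 567n - 972 = (-(1/20)n + 49/25)(-20n^3 - 644n^2 + 5248n - 9408) + ((36391/25)n^2 - (254737/25)n + 436692/25)
  -20n^3 - 644n^2 + 5248n - 9408 = (-(500/36391)n - 19600/36391)((36391/25)n^2 - (254737/25)n + 436692/25) + (0)
Last nonzero remainder: (36391/25)n^2 - (254737/25)n + 436692/25. Dividing through by 36391/25 gives the monic gcd n^2 - 7n + 12.

n^2 - 7n + 12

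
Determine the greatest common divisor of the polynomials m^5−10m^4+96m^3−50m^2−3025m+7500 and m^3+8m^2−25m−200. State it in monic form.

m^2−25

Repeated division with remainder:
  m^5−10m^4+96m^3−50m^2−3025m+7500 = (m^2−18m+265)(m^3+8m^2−25m−200) + (−2420m^2+60500)
  m^3+8m^2−25m−200 = (−(1/2420)m−2/605)(−2420m^2+60500) + (0)
Last nonzero remainder: −2420m^2+60500. Dividing through by −2420 gives the monic gcd m^2−25.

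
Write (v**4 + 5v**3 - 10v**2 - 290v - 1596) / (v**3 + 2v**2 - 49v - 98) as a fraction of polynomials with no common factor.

(v**3 + 12v**2 + 74v + 228)/(v**2 + 9v + 14)

By polynomial division,
  v**4 + 5v**3 - 10v**2 - 290v - 1596 = (v + 3)(v**3 + 2v**2 - 49v - 98) + (33v**2 - 45v - 1302)
  v**3 + 2v**2 - 49v - 98 = ((1/33)v + 37/363)(33v**2 - 45v - 1302) + (-(600/121)v + 4200/121)
  33v**2 - 45v - 1302 = (-(1331/200)v - 3751/100)(-(600/121)v + 4200/121) + (0)
Last nonzero remainder: -(600/121)v + 4200/121. Dividing through by -600/121 gives the monic gcd v - 7.
Cancel v - 7 from numerator and denominator to get the reduced form.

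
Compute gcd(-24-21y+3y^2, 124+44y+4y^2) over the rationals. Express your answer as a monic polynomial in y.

1

Euclidean algorithm in ℚ[y]:
  3y^2-21y-24 = (3/4)(4y^2+44y+124) + (-54y-117)
  4y^2+44y+124 = (-(2/27)y-53/81)(-54y-117) + (427/9)
  -54y-117 = (-(486/427)y-1053/427)(427/9) + (0)
The last nonzero remainder is the constant 427/9, so the polynomials are coprime and gcd = 1.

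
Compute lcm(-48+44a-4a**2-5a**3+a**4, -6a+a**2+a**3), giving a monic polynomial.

Repeated division with remainder:
  a**4-5a**3-4a**2+44a-48 = (a-6)(a**3+a**2-6a) + (8a**2+8a-48)
  a**3+a**2-6a = ((1/8)a)(8a**2+8a-48) + (0)
Last nonzero remainder: 8a**2+8a-48. Dividing through by 8 gives the monic gcd a**2+a-6.
Then lcm(f, g) = f·g / gcd(f, g); expanding and making the result monic gives the answer.

-48a+44a**2-4a**3-5a**4+a**5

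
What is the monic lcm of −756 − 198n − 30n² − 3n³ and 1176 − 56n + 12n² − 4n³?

Euclidean algorithm in ℚ[n]:
  −3n³ − 30n² − 198n − 756 = (3/4)(−4n³ + 12n² − 56n + 1176) + (−39n² − 156n − 1638)
  −4n³ + 12n² − 56n + 1176 = ((4/39)n − 28/39)(−39n² − 156n − 1638) + (0)
Last nonzero remainder: −39n² − 156n − 1638. Dividing through by −39 gives the monic gcd n² + 4n + 42.
Then lcm(f, g) = f·g / gcd(f, g); expanding and making the result monic gives the answer.

−1764 − 210n − 4n² + 3n³ + n⁴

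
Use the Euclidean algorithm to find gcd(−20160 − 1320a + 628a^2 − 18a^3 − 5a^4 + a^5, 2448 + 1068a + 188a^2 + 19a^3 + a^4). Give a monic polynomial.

Repeated division with remainder:
  a^5 − 5a^4 − 18a^3 + 628a^2 − 1320a − 20160 = (a − 24)(a^4 + 19a^3 + 188a^2 + 1068a + 2448) + (250a^3 + 4072a^2 + 21864a + 38592)
  a^4 + 19a^3 + 188a^2 + 1068a + 2448 = ((1/250)a + 339/31250)(250a^3 + 4072a^2 + 21864a + 38592) + ((880796/15625)a^2 + (10569552/15625)a + 31708656/15625)
  250a^3 + 4072a^2 + 21864a + 38592 = ((1953125/440398)a + 4187500/220199)((880796/15625)a^2 + (10569552/15625)a + 31708656/15625) + (0)
Last nonzero remainder: (880796/15625)a^2 + (10569552/15625)a + 31708656/15625. Dividing through by 880796/15625 gives the monic gcd a^2 + 12a + 36.

36 + 12a + a^2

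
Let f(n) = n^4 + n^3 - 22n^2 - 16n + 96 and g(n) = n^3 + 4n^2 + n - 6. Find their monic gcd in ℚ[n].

Apply the Euclidean algorithm:
  n^4 + n^3 - 22n^2 - 16n + 96 = (n - 3)(n^3 + 4n^2 + n - 6) + (-11n^2 - 7n + 78)
  n^3 + 4n^2 + n - 6 = (-(1/11)n - 37/121)(-11n^2 - 7n + 78) + ((720/121)n + 2160/121)
  -11n^2 - 7n + 78 = (-(1331/720)n + 1573/360)((720/121)n + 2160/121) + (0)
Last nonzero remainder: (720/121)n + 2160/121. Dividing through by 720/121 gives the monic gcd n + 3.

n + 3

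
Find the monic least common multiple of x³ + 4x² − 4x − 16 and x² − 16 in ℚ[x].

Euclidean algorithm in ℚ[x]:
  x³ + 4x² − 4x − 16 = (x + 4)(x² − 16) + (12x + 48)
  x² − 16 = ((1/12)x − 1/3)(12x + 48) + (0)
Last nonzero remainder: 12x + 48. Dividing through by 12 gives the monic gcd x + 4.
Then lcm(f, g) = f·g / gcd(f, g); expanding and making the result monic gives the answer.

x⁴ − 20x² + 64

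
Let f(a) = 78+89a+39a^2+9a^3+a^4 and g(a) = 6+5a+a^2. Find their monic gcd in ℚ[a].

6+5a+a^2

By polynomial division,
  a^4+9a^3+39a^2+89a+78 = (a^2+4a+13)(a^2+5a+6) + (0)
The last nonzero remainder a^2+5a+6 is already monic.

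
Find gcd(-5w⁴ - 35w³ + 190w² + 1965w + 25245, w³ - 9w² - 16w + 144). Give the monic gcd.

Apply the Euclidean algorithm:
  -5w⁴ - 35w³ + 190w² + 1965w + 25245 = (-5w - 80)(w³ - 9w² - 16w + 144) + (-610w² + 1405w + 36765)
  w³ - 9w² - 16w + 144 = (-(1/610)w + 817/74420)(-610w² + 1405w + 36765) + ((429345/14884)w - 3864105/14884)
  -610w² + 1405w + 36765 = (-(1815848/85869)w - 12160228/85869)((429345/14884)w - 3864105/14884) + (0)
Last nonzero remainder: (429345/14884)w - 3864105/14884. Dividing through by 429345/14884 gives the monic gcd w - 9.

w - 9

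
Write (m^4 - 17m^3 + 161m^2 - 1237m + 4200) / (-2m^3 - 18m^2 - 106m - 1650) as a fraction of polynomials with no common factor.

Apply the Euclidean algorithm:
  m^4 - 17m^3 + 161m^2 - 1237m + 4200 = (-(1/2)m + 13)(-2m^3 - 18m^2 - 106m - 1650) + (342m^2 - 684m + 25650)
  -2m^3 - 18m^2 - 106m - 1650 = (-(1/171)m - 11/171)(342m^2 - 684m + 25650) + (0)
Last nonzero remainder: 342m^2 - 684m + 25650. Dividing through by 342 gives the monic gcd m^2 - 2m + 75.
Cancel m^2 - 2m + 75 from numerator and denominator to get the reduced form.

(-m^2 + 15m - 56)/(2m + 22)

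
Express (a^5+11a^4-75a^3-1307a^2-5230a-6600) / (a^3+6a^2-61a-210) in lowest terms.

(a^3-2a^2-79a-220)/(a-7)

By polynomial division,
  a^5+11a^4-75a^3-1307a^2-5230a-6600 = (a^2+5a-44)(a^3+6a^2-61a-210) + (-528a^2-6864a-15840)
  a^3+6a^2-61a-210 = (-(1/528)a+7/528)(-528a^2-6864a-15840) + (0)
Last nonzero remainder: -528a^2-6864a-15840. Dividing through by -528 gives the monic gcd a^2+13a+30.
Cancel a^2+13a+30 from numerator and denominator to get the reduced form.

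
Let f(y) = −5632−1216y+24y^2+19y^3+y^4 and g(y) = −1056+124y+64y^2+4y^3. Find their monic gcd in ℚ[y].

Euclidean algorithm in ℚ[y]:
  y^4+19y^3+24y^2−1216y−5632 = ((1/4)y+3/4)(4y^3+64y^2+124y−1056) + (−55y^2−1045y−4840)
  4y^3+64y^2+124y−1056 = (−(4/55)y+12/55)(−55y^2−1045y−4840) + (0)
Last nonzero remainder: −55y^2−1045y−4840. Dividing through by −55 gives the monic gcd y^2+19y+88.

88+19y+y^2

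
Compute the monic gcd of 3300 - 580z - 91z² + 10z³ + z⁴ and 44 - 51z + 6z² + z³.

Euclidean algorithm in ℚ[z]:
  z⁴ + 10z³ - 91z² - 580z + 3300 = (z + 4)(z³ + 6z² - 51z + 44) + (-64z² - 420z + 3124)
  z³ + 6z² - 51z + 44 = (-(1/64)z + 9/1024)(-64z² - 420z + 3124) + ((385/256)z + 4235/256)
  -64z² - 420z + 3124 = (-(16384/385)z + 72704/385)((385/256)z + 4235/256) + (0)
Last nonzero remainder: (385/256)z + 4235/256. Dividing through by 385/256 gives the monic gcd z + 11.

11 + z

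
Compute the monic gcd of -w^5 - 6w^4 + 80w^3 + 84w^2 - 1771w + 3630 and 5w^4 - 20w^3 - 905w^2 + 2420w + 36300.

w^2 + 17w + 66

Apply the Euclidean algorithm:
  -w^5 - 6w^4 + 80w^3 + 84w^2 - 1771w + 3630 = (-(1/5)w - 2)(5w^4 - 20w^3 - 905w^2 + 2420w + 36300) + (-141w^3 - 1242w^2 + 10329w + 76230)
  5w^4 - 20w^3 - 905w^2 + 2420w + 36300 = (-(5/141)w + 3010/6627)(-141w^3 - 1242w^2 + 10329w + 76230) + ((56100/2209)w^2 + (953700/2209)w + 3702600/2209)
  -141w^3 - 1242w^2 + 10329w + 76230 = (-(103823/18700)w + 15463/340)((56100/2209)w^2 + (953700/2209)w + 3702600/2209) + (0)
Last nonzero remainder: (56100/2209)w^2 + (953700/2209)w + 3702600/2209. Dividing through by 56100/2209 gives the monic gcd w^2 + 17w + 66.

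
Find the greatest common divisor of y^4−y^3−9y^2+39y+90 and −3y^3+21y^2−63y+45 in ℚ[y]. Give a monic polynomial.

y^2−6y+15

Apply the Euclidean algorithm:
  y^4−y^3−9y^2+39y+90 = (−(1/3)y−2)(−3y^3+21y^2−63y+45) + (12y^2−72y+180)
  −3y^3+21y^2−63y+45 = (−(1/4)y+1/4)(12y^2−72y+180) + (0)
Last nonzero remainder: 12y^2−72y+180. Dividing through by 12 gives the monic gcd y^2−6y+15.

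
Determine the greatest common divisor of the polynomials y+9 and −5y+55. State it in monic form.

1

Euclidean algorithm in ℚ[y]:
  y+9 = (−1/5)(−5y+55) + (20)
  −5y+55 = (−(1/4)y+11/4)(20) + (0)
The last nonzero remainder is the constant 20, so the polynomials are coprime and gcd = 1.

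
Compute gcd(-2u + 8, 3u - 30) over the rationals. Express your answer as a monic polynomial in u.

1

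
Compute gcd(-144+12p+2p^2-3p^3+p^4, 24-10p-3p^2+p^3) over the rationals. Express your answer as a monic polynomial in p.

By polynomial division,
  p^4-3p^3+2p^2+12p-144 = (p)(p^3-3p^2-10p+24) + (12p^2-12p-144)
  p^3-3p^2-10p+24 = ((1/12)p-1/6)(12p^2-12p-144) + (0)
Last nonzero remainder: 12p^2-12p-144. Dividing through by 12 gives the monic gcd p^2-p-12.

-12-p+p^2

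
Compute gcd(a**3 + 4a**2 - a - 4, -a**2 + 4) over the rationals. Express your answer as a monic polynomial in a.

Euclidean algorithm in ℚ[a]:
  a**3 + 4a**2 - a - 4 = (-a - 4)(-a**2 + 4) + (3a + 12)
  -a**2 + 4 = (-(1/3)a + 4/3)(3a + 12) + (-12)
  3a + 12 = (-(1/4)a - 1)(-12) + (0)
The last nonzero remainder is the constant -12, so the polynomials are coprime and gcd = 1.

1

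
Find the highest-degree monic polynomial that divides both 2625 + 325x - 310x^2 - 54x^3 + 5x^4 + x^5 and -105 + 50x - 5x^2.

By polynomial division,
  x^5 + 5x^4 - 54x^3 - 310x^2 + 325x + 2625 = (-(1/5)x^3 - 3x^2 - 15x - 25)(-5x^2 + 50x - 105) + (0)
Last nonzero remainder: -5x^2 + 50x - 105. Dividing through by -5 gives the monic gcd x^2 - 10x + 21.

21 - 10x + x^2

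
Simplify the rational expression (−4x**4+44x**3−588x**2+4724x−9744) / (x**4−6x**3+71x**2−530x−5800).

(−4x**2+40x−84)/(x**2−5x−50)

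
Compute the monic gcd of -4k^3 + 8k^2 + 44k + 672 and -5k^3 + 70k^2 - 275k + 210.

k - 7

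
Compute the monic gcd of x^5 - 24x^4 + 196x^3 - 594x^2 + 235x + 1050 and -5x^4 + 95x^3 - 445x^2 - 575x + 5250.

Repeated division with remainder:
  x^5 - 24x^4 + 196x^3 - 594x^2 + 235x + 1050 = (-(1/5)x + 1)(-5x^4 + 95x^3 - 445x^2 - 575x + 5250) + (12x^3 - 264x^2 + 1860x - 4200)
  -5x^4 + 95x^3 - 445x^2 - 575x + 5250 = (-(5/12)x - 5/4)(12x^3 - 264x^2 + 1860x - 4200) + (0)
Last nonzero remainder: 12x^3 - 264x^2 + 1860x - 4200. Dividing through by 12 gives the monic gcd x^3 - 22x^2 + 155x - 350.

x^3 - 22x^2 + 155x - 350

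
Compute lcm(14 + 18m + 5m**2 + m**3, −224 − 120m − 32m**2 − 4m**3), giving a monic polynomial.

Repeated division with remainder:
  m**3 + 5m**2 + 18m + 14 = (−1/4)(−4m**3 − 32m**2 − 120m − 224) + (−3m**2 − 12m − 42)
  −4m**3 − 32m**2 − 120m − 224 = ((4/3)m + 16/3)(−3m**2 − 12m − 42) + (0)
Last nonzero remainder: −3m**2 − 12m − 42. Dividing through by −3 gives the monic gcd m**2 + 4m + 14.
Then lcm(f, g) = f·g / gcd(f, g); expanding and making the result monic gives the answer.

56 + 86m + 38m**2 + 9m**3 + m**4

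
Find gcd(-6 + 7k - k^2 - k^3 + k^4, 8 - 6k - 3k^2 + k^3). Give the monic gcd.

-2 + k + k^2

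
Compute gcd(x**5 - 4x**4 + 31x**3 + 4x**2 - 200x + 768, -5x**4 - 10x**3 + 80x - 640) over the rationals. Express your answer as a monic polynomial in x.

x**2 - 4x + 8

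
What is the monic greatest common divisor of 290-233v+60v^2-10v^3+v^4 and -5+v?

-5+v

Apply the Euclidean algorithm:
  v^4-10v^3+60v^2-233v+290 = (v^3-5v^2+35v-58)(v-5) + (0)
The last nonzero remainder v-5 is already monic.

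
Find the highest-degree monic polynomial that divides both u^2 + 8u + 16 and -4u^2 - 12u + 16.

Repeated division with remainder:
  u^2 + 8u + 16 = (-1/4)(-4u^2 - 12u + 16) + (5u + 20)
  -4u^2 - 12u + 16 = (-(4/5)u + 4/5)(5u + 20) + (0)
Last nonzero remainder: 5u + 20. Dividing through by 5 gives the monic gcd u + 4.

u + 4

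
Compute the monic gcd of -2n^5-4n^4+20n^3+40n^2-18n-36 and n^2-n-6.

n^2-n-6

Apply the Euclidean algorithm:
  -2n^5-4n^4+20n^3+40n^2-18n-36 = (-2n^3-6n^2+2n+6)(n^2-n-6) + (0)
The last nonzero remainder n^2-n-6 is already monic.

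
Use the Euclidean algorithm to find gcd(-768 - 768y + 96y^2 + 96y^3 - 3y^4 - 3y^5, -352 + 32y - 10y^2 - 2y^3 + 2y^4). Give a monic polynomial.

By polynomial division,
  -3y^5 - 3y^4 + 96y^3 + 96y^2 - 768y - 768 = (-(3/2)y - 3)(2y^4 - 2y^3 - 10y^2 + 32y - 352) + (75y^3 + 114y^2 - 1200y - 1824)
  2y^4 - 2y^3 - 10y^2 + 32y - 352 = ((2/75)y - 42/625)(75y^3 + 114y^2 - 1200y - 1824) + ((18538/625)y^2 - 296608/625)
  75y^3 + 114y^2 - 1200y - 1824 = ((46875/18538)y + 35625/9269)((18538/625)y^2 - 296608/625) + (0)
Last nonzero remainder: (18538/625)y^2 - 296608/625. Dividing through by 18538/625 gives the monic gcd y^2 - 16.

-16 + y^2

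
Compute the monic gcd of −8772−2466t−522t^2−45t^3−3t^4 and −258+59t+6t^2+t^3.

86+9t+t^2

Apply the Euclidean algorithm:
  −3t^4−45t^3−522t^2−2466t−8772 = (−3t−27)(t^3+6t^2+59t−258) + (−183t^2−1647t−15738)
  t^3+6t^2+59t−258 = (−(1/183)t+1/61)(−183t^2−1647t−15738) + (0)
Last nonzero remainder: −183t^2−1647t−15738. Dividing through by −183 gives the monic gcd t^2+9t+86.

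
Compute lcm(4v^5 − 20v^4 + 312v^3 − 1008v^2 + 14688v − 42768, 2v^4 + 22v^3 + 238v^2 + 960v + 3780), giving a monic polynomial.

v^7 + 88v^5 − 37v^4 + 5142v^3 − 1152v^2 + 75060v − 374220

Repeated division with remainder:
  4v^5 − 20v^4 + 312v^3 − 1008v^2 + 14688v − 42768 = (2v − 32)(2v^4 + 22v^3 + 238v^2 + 960v + 3780) + (540v^3 + 4688v^2 + 37848v + 78192)
  2v^4 + 22v^3 + 238v^2 + 960v + 3780 = ((1/270)v + 313/36450)(540v^3 + 4688v^2 + 37848v + 78192) + ((1049138/18225)v^2 + (2098276/6075)v + 2098276/675)
  540v^3 + 4688v^2 + 37848v + 78192 = ((4920750/524569)v + 13194900/524569)((1049138/18225)v^2 + (2098276/6075)v + 2098276/675) + (0)
Last nonzero remainder: (1049138/18225)v^2 + (2098276/6075)v + 2098276/675. Dividing through by 1049138/18225 gives the monic gcd v^2 + 6v + 54.
Then lcm(f, g) = f·g / gcd(f, g); expanding and making the result monic gives the answer.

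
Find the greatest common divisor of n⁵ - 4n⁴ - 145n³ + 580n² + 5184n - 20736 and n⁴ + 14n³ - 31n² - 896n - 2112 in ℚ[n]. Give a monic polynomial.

n² - 64

By polynomial division,
  n⁵ - 4n⁴ - 145n³ + 580n² + 5184n - 20736 = (n - 18)(n⁴ + 14n³ - 31n² - 896n - 2112) + (138n³ + 918n² - 8832n - 58752)
  n⁴ + 14n³ - 31n² - 896n - 2112 = ((1/138)n + 169/3174)(138n³ + 918n² - 8832n - 58752) + (-(8400/529)n² + 537600/529)
  138n³ + 918n² - 8832n - 58752 = (-(12167/1400)n - 80937/1400)(-(8400/529)n² + 537600/529) + (0)
Last nonzero remainder: -(8400/529)n² + 537600/529. Dividing through by -8400/529 gives the monic gcd n² - 64.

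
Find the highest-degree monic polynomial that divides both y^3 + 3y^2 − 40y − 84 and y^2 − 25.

Euclidean algorithm in ℚ[y]:
  y^3 + 3y^2 − 40y − 84 = (y + 3)(y^2 − 25) + (−15y − 9)
  y^2 − 25 = (−(1/15)y + 1/25)(−15y − 9) + (−616/25)
  −15y − 9 = ((375/616)y + 225/616)(−616/25) + (0)
The last nonzero remainder is the constant −616/25, so the polynomials are coprime and gcd = 1.

1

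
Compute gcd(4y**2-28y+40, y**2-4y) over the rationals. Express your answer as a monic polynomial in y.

1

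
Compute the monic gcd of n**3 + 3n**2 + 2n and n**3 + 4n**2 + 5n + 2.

n**2 + 3n + 2

Euclidean algorithm in ℚ[n]:
  n**3 + 3n**2 + 2n = (n**3 + 4n**2 + 5n + 2) + (−n**2 − 3n − 2)
  n**3 + 4n**2 + 5n + 2 = (−n − 1)(−n**2 − 3n − 2) + (0)
Last nonzero remainder: −n**2 − 3n − 2. Dividing through by −1 gives the monic gcd n**2 + 3n + 2.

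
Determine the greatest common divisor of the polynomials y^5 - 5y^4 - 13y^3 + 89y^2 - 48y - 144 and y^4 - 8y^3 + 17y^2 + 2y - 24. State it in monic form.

Euclidean algorithm in ℚ[y]:
  y^5 - 5y^4 - 13y^3 + 89y^2 - 48y - 144 = (y + 3)(y^4 - 8y^3 + 17y^2 + 2y - 24) + (-6y^3 + 36y^2 - 30y - 72)
  y^4 - 8y^3 + 17y^2 + 2y - 24 = (-(1/6)y + 1/3)(-6y^3 + 36y^2 - 30y - 72) + (0)
Last nonzero remainder: -6y^3 + 36y^2 - 30y - 72. Dividing through by -6 gives the monic gcd y^3 - 6y^2 + 5y + 12.

y^3 - 6y^2 + 5y + 12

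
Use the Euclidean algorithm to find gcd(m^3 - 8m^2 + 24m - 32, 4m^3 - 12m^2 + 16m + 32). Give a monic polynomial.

m^2 - 4m + 8

By polynomial division,
  m^3 - 8m^2 + 24m - 32 = (1/4)(4m^3 - 12m^2 + 16m + 32) + (-5m^2 + 20m - 40)
  4m^3 - 12m^2 + 16m + 32 = (-(4/5)m - 4/5)(-5m^2 + 20m - 40) + (0)
Last nonzero remainder: -5m^2 + 20m - 40. Dividing through by -5 gives the monic gcd m^2 - 4m + 8.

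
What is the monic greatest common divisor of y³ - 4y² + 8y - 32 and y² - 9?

Euclidean algorithm in ℚ[y]:
  y³ - 4y² + 8y - 32 = (y - 4)(y² - 9) + (17y - 68)
  y² - 9 = ((1/17)y + 4/17)(17y - 68) + (7)
  17y - 68 = ((17/7)y - 68/7)(7) + (0)
The last nonzero remainder is the constant 7, so the polynomials are coprime and gcd = 1.

1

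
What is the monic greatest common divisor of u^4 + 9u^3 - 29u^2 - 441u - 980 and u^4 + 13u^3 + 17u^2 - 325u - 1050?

u^2 + 12u + 35

Apply the Euclidean algorithm:
  u^4 + 9u^3 - 29u^2 - 441u - 980 = (u^4 + 13u^3 + 17u^2 - 325u - 1050) + (-4u^3 - 46u^2 - 116u + 70)
  u^4 + 13u^3 + 17u^2 - 325u - 1050 = (-(1/4)u - 3/8)(-4u^3 - 46u^2 - 116u + 70) + (-(117/4)u^2 - 351u - 4095/4)
  -4u^3 - 46u^2 - 116u + 70 = ((16/117)u - 8/117)(-(117/4)u^2 - 351u - 4095/4) + (0)
Last nonzero remainder: -(117/4)u^2 - 351u - 4095/4. Dividing through by -117/4 gives the monic gcd u^2 + 12u + 35.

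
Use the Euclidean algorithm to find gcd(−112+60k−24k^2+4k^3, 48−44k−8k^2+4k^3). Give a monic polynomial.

−4+k

Apply the Euclidean algorithm:
  4k^3−24k^2+60k−112 = (4k^3−8k^2−44k+48) + (−16k^2+104k−160)
  4k^3−8k^2−44k+48 = (−(1/4)k−9/8)(−16k^2+104k−160) + (33k−132)
  −16k^2+104k−160 = (−(16/33)k+40/33)(33k−132) + (0)
Last nonzero remainder: 33k−132. Dividing through by 33 gives the monic gcd k−4.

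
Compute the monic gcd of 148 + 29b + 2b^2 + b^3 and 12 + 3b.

4 + b

Repeated division with remainder:
  b^3 + 2b^2 + 29b + 148 = ((1/3)b^2 - (2/3)b + 37/3)(3b + 12) + (0)
Last nonzero remainder: 3b + 12. Dividing through by 3 gives the monic gcd b + 4.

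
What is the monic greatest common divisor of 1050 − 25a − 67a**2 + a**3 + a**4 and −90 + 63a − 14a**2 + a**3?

By polynomial division,
  a**4 + a**3 − 67a**2 − 25a + 1050 = (a + 15)(a**3 − 14a**2 + 63a − 90) + (80a**2 − 880a + 2400)
  a**3 − 14a**2 + 63a − 90 = ((1/80)a − 3/80)(80a**2 − 880a + 2400) + (0)
Last nonzero remainder: 80a**2 − 880a + 2400. Dividing through by 80 gives the monic gcd a**2 − 11a + 30.

30 − 11a + a**2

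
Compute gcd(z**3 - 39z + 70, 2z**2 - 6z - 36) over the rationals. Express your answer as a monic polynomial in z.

1

Apply the Euclidean algorithm:
  z**3 - 39z + 70 = ((1/2)z + 3/2)(2z**2 - 6z - 36) + (-12z + 124)
  2z**2 - 6z - 36 = (-(1/6)z - 11/9)(-12z + 124) + (1040/9)
  -12z + 124 = (-(27/260)z + 279/260)(1040/9) + (0)
The last nonzero remainder is the constant 1040/9, so the polynomials are coprime and gcd = 1.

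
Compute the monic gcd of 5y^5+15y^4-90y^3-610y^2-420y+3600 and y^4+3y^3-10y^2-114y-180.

Apply the Euclidean algorithm:
  5y^5+15y^4-90y^3-610y^2-420y+3600 = (5y)(y^4+3y^3-10y^2-114y-180) + (-40y^3-40y^2+480y+3600)
  y^4+3y^3-10y^2-114y-180 = (-(1/40)y-1/20)(-40y^3-40y^2+480y+3600) + (0)
Last nonzero remainder: -40y^3-40y^2+480y+3600. Dividing through by -40 gives the monic gcd y^3+y^2-12y-90.

y^3+y^2-12y-90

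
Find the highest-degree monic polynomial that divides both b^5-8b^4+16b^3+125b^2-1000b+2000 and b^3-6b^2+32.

b^2-8b+16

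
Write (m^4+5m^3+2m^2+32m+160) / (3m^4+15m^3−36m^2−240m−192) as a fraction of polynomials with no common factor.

Euclidean algorithm in ℚ[m]:
  m^4+5m^3+2m^2+32m+160 = (1/3)(3m^4+15m^3−36m^2−240m−192) + (14m^2+112m+224)
  3m^4+15m^3−36m^2−240m−192 = ((3/14)m^2−(9/14)m−6/7)(14m^2+112m+224) + (0)
Last nonzero remainder: 14m^2+112m+224. Dividing through by 14 gives the monic gcd m^2+8m+16.
Cancel m^2+8m+16 from numerator and denominator to get the reduced form.

(m^2−3m+10)/(3m^2−9m−12)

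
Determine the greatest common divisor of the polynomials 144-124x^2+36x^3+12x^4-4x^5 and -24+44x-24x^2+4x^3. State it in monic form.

By polynomial division,
  -4x^5+12x^4+36x^3-124x^2+144 = (-x^2-3x+2)(4x^3-24x^2+44x-24) + (32x^2-160x+192)
  4x^3-24x^2+44x-24 = ((1/8)x-1/8)(32x^2-160x+192) + (0)
Last nonzero remainder: 32x^2-160x+192. Dividing through by 32 gives the monic gcd x^2-5x+6.

6-5x+x^2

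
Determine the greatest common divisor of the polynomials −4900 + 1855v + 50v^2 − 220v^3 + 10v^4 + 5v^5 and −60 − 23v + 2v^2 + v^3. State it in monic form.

Euclidean algorithm in ℚ[v]:
  5v^5 + 10v^4 − 220v^3 + 50v^2 + 1855v − 4900 = (5v^2 − 105)(v^3 + 2v^2 − 23v − 60) + (560v^2 − 560v − 11200)
  v^3 + 2v^2 − 23v − 60 = ((1/560)v + 3/560)(560v^2 − 560v − 11200) + (0)
Last nonzero remainder: 560v^2 − 560v − 11200. Dividing through by 560 gives the monic gcd v^2 − v − 20.

−20 − v + v^2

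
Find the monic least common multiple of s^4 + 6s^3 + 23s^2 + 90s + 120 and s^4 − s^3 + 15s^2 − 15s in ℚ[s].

Repeated division with remainder:
  s^4 + 6s^3 + 23s^2 + 90s + 120 = (s^4 − s^3 + 15s^2 − 15s) + (7s^3 + 8s^2 + 105s + 120)
  s^4 − s^3 + 15s^2 − 15s = ((1/7)s − 15/49)(7s^3 + 8s^2 + 105s + 120) + ((120/49)s^2 + 1800/49)
  7s^3 + 8s^2 + 105s + 120 = ((343/120)s + 49/15)((120/49)s^2 + 1800/49) + (0)
Last nonzero remainder: (120/49)s^2 + 1800/49. Dividing through by 120/49 gives the monic gcd s^2 + 15.
Then lcm(f, g) = f·g / gcd(f, g); expanding and making the result monic gives the answer.

s^6 + 5s^5 + 17s^4 + 67s^3 + 30s^2 − 120s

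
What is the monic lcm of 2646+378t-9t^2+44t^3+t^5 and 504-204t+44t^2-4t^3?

Apply the Euclidean algorithm:
  t^5+44t^3-9t^2+378t+2646 = (-(1/4)t^2-(11/4)t-57/2)(-4t^3+44t^2-204t+504) + (810t^2-4050t+17010)
  -4t^3+44t^2-204t+504 = (-(2/405)t+4/135)(810t^2-4050t+17010) + (0)
Last nonzero remainder: 810t^2-4050t+17010. Dividing through by 810 gives the monic gcd t^2-5t+21.
Then lcm(f, g) = f·g / gcd(f, g); expanding and making the result monic gives the answer.

-15876+378t+432t^2-273t^3+44t^4-6t^5+t^6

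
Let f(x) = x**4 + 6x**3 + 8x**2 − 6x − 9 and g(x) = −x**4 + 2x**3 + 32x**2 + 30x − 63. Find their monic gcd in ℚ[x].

Apply the Euclidean algorithm:
  x**4 + 6x**3 + 8x**2 − 6x − 9 = (−1)(−x**4 + 2x**3 + 32x**2 + 30x − 63) + (8x**3 + 40x**2 + 24x − 72)
  −x**4 + 2x**3 + 32x**2 + 30x − 63 = (−(1/8)x + 7/8)(8x**3 + 40x**2 + 24x − 72) + (0)
Last nonzero remainder: 8x**3 + 40x**2 + 24x − 72. Dividing through by 8 gives the monic gcd x**3 + 5x**2 + 3x − 9.

x**3 + 5x**2 + 3x − 9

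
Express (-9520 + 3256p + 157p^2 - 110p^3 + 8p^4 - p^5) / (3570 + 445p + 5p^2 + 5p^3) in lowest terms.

Euclidean algorithm in ℚ[p]:
  -p^5 + 8p^4 - 110p^3 + 157p^2 + 3256p - 9520 = (-(1/5)p^2 + (9/5)p - 6)(5p^3 + 5p^2 + 445p + 3570) + (100p^2 - 500p + 11900)
  5p^3 + 5p^2 + 445p + 3570 = ((1/20)p + 3/10)(100p^2 - 500p + 11900) + (0)
Last nonzero remainder: 100p^2 - 500p + 11900. Dividing through by 100 gives the monic gcd p^2 - 5p + 119.
Cancel p^2 - 5p + 119 from numerator and denominator to get the reduced form.

(-80 + 24p + 3p^2 - p^3)/(30 + 5p)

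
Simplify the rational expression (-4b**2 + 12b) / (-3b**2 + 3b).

By polynomial division,
  -4b**2 + 12b = (4/3)(-3b**2 + 3b) + (8b)
  -3b**2 + 3b = (-(3/8)b + 3/8)(8b) + (0)
Last nonzero remainder: 8b. Dividing through by 8 gives the monic gcd b.
Cancel b from numerator and denominator to get the reduced form.

(4b - 12)/(3b - 3)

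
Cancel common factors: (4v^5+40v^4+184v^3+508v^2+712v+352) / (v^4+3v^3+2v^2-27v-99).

(4v^3+28v^2+56v+32)/(v^2-9)

Repeated division with remainder:
  4v^5+40v^4+184v^3+508v^2+712v+352 = (4v+28)(v^4+3v^3+2v^2-27v-99) + (92v^3+560v^2+1864v+3124)
  v^4+3v^3+2v^2-27v-99 = ((1/92)v-71/2116)(92v^3+560v^2+1864v+3124) + ((280/529)v^2+(840/529)v+3080/529)
  92v^3+560v^2+1864v+3124 = ((12167/70)v+37559/70)((280/529)v^2+(840/529)v+3080/529) + (0)
Last nonzero remainder: (280/529)v^2+(840/529)v+3080/529. Dividing through by 280/529 gives the monic gcd v^2+3v+11.
Cancel v^2+3v+11 from numerator and denominator to get the reduced form.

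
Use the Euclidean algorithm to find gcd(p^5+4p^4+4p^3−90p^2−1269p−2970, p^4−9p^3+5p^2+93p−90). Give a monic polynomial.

p^2−3p−18

Euclidean algorithm in ℚ[p]:
  p^5+4p^4+4p^3−90p^2−1269p−2970 = (p+13)(p^4−9p^3+5p^2+93p−90) + (116p^3−248p^2−2388p−1800)
  p^4−9p^3+5p^2+93p−90 = ((1/116)p−199/3364)(116p^3−248p^2−2388p−1800) + ((9180/841)p^2−(27540/841)p−165240/841)
  116p^3−248p^2−2388p−1800 = ((24389/2295)p+4205/459)((9180/841)p^2−(27540/841)p−165240/841) + (0)
Last nonzero remainder: (9180/841)p^2−(27540/841)p−165240/841. Dividing through by 9180/841 gives the monic gcd p^2−3p−18.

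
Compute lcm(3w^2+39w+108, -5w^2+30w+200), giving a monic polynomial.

By polynomial division,
  3w^2+39w+108 = (-3/5)(-5w^2+30w+200) + (57w+228)
  -5w^2+30w+200 = (-(5/57)w+50/57)(57w+228) + (0)
Last nonzero remainder: 57w+228. Dividing through by 57 gives the monic gcd w+4.
Then lcm(f, g) = f·g / gcd(f, g); expanding and making the result monic gives the answer.

w^3+3w^2-94w-360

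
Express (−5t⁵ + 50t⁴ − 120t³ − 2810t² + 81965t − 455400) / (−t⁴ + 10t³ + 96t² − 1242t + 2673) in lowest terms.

(5t³ − 60t² + 735t − 4600)/(t² − 12t + 27)

Repeated division with remainder:
  −5t⁵ + 50t⁴ − 120t³ − 2810t² + 81965t − 455400 = (5t)(−t⁴ + 10t³ + 96t² − 1242t + 2673) + (−600t³ + 3400t² + 68600t − 455400)
  −t⁴ + 10t³ + 96t² − 1242t + 2673 = ((1/600)t − 13/1800)(−600t³ + 3400t² + 68600t − 455400) + ((56/9)t² + (112/9)t − 616)
  −600t³ + 3400t² + 68600t − 455400 = (−(675/7)t + 5175/7)((56/9)t² + (112/9)t − 616) + (0)
Last nonzero remainder: (56/9)t² + (112/9)t − 616. Dividing through by 56/9 gives the monic gcd t² + 2t − 99.
Cancel t² + 2t − 99 from numerator and denominator to get the reduced form.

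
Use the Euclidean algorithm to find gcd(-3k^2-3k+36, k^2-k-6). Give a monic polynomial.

k-3

By polynomial division,
  -3k^2-3k+36 = (-3)(k^2-k-6) + (-6k+18)
  k^2-k-6 = (-(1/6)k-1/3)(-6k+18) + (0)
Last nonzero remainder: -6k+18. Dividing through by -6 gives the monic gcd k-3.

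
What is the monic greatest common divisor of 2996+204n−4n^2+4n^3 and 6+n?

1

Repeated division with remainder:
  4n^3−4n^2+204n+2996 = (4n^2−28n+372)(n+6) + (764)
  n+6 = ((1/764)n+3/382)(764) + (0)
The last nonzero remainder is the constant 764, so the polynomials are coprime and gcd = 1.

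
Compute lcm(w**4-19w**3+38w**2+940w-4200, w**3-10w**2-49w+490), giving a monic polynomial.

Repeated division with remainder:
  w**4-19w**3+38w**2+940w-4200 = (w-9)(w**3-10w**2-49w+490) + (-3w**2+9w+210)
  w**3-10w**2-49w+490 = (-(1/3)w+7/3)(-3w**2+9w+210) + (0)
Last nonzero remainder: -3w**2+9w+210. Dividing through by -3 gives the monic gcd w**2-3w-70.
Then lcm(f, g) = f·g / gcd(f, g); expanding and making the result monic gives the answer.

w**5-26w**4+171w**3+674w**2-10780w+29400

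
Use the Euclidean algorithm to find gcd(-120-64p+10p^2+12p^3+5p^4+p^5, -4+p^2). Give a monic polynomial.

-4+p^2

Repeated division with remainder:
  p^5+5p^4+12p^3+10p^2-64p-120 = (p^3+5p^2+16p+30)(p^2-4) + (0)
The last nonzero remainder p^2-4 is already monic.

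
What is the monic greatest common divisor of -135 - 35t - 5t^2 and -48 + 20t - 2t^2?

By polynomial division,
  -5t^2 - 35t - 135 = (5/2)(-2t^2 + 20t - 48) + (-85t - 15)
  -2t^2 + 20t - 48 = ((2/85)t - 346/1445)(-85t - 15) + (-14910/289)
  -85t - 15 = ((4913/2982)t + 289/994)(-14910/289) + (0)
The last nonzero remainder is the constant -14910/289, so the polynomials are coprime and gcd = 1.

1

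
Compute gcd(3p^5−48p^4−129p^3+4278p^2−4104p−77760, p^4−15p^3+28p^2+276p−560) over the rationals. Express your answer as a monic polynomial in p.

p^2−6p−40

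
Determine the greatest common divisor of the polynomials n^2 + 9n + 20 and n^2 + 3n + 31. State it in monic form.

1

Euclidean algorithm in ℚ[n]:
  n^2 + 9n + 20 = (n^2 + 3n + 31) + (6n - 11)
  n^2 + 3n + 31 = ((1/6)n + 29/36)(6n - 11) + (1435/36)
  6n - 11 = ((216/1435)n - 396/1435)(1435/36) + (0)
The last nonzero remainder is the constant 1435/36, so the polynomials are coprime and gcd = 1.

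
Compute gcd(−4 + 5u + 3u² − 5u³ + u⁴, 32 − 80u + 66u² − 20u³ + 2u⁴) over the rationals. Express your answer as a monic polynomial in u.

−4 + 9u − 6u² + u³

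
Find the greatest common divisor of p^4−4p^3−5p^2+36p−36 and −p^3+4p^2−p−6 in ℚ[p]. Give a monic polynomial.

By polynomial division,
  p^4−4p^3−5p^2+36p−36 = (−p)(−p^3+4p^2−p−6) + (−6p^2+30p−36)
  −p^3+4p^2−p−6 = ((1/6)p+1/6)(−6p^2+30p−36) + (0)
Last nonzero remainder: −6p^2+30p−36. Dividing through by −6 gives the monic gcd p^2−5p+6.

p^2−5p+6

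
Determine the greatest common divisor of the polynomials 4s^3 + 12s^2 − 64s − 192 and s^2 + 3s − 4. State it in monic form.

Apply the Euclidean algorithm:
  4s^3 + 12s^2 − 64s − 192 = (4s)(s^2 + 3s − 4) + (−48s − 192)
  s^2 + 3s − 4 = (−(1/48)s + 1/48)(−48s − 192) + (0)
Last nonzero remainder: −48s − 192. Dividing through by −48 gives the monic gcd s + 4.

s + 4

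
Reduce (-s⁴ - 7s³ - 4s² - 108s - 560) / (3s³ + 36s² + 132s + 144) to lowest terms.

By polynomial division,
  -s⁴ - 7s³ - 4s² - 108s - 560 = (-(1/3)s + 5/3)(3s³ + 36s² + 132s + 144) + (-20s² - 280s - 800)
  3s³ + 36s² + 132s + 144 = (-(3/20)s + 3/10)(-20s² - 280s - 800) + (96s + 384)
  -20s² - 280s - 800 = (-(5/24)s - 25/12)(96s + 384) + (0)
Last nonzero remainder: 96s + 384. Dividing through by 96 gives the monic gcd s + 4.
Cancel s + 4 from numerator and denominator to get the reduced form.

(-s³ - 3s² + 8s - 140)/(3s² + 24s + 36)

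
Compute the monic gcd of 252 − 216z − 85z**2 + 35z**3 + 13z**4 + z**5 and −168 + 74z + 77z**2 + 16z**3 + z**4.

−42 + 29z + 12z**2 + z**3

Apply the Euclidean algorithm:
  z**5 + 13z**4 + 35z**3 − 85z**2 − 216z + 252 = (z − 3)(z**4 + 16z**3 + 77z**2 + 74z − 168) + (6z**3 + 72z**2 + 174z − 252)
  z**4 + 16z**3 + 77z**2 + 74z − 168 = ((1/6)z + 2/3)(6z**3 + 72z**2 + 174z − 252) + (0)
Last nonzero remainder: 6z**3 + 72z**2 + 174z − 252. Dividing through by 6 gives the monic gcd z**3 + 12z**2 + 29z − 42.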